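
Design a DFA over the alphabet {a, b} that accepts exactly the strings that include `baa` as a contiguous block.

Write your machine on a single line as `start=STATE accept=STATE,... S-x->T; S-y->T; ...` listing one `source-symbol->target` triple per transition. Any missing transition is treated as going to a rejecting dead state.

start=s0; accept=s3; s0-a->s0; s0-b->s1; s1-a->s2; s1-b->s1; s2-a->s3; s2-b->s1; s3-a->s3; s3-b->s3

States s0..s2 record the length of the longest prefix of `baa` that matches the current input suffix. Reaching s3 means `baa` has been seen, and we stay there forever. Accept from s3.
With 4 states:
        a   b  
>  s0   s0  s1 
   s1   s2  s1 
   s2   s3  s1 
 * s3   s3  s3 
(> = start, * = accepting)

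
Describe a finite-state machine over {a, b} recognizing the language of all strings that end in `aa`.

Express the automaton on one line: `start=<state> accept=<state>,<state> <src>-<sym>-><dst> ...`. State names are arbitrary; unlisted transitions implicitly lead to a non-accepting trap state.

start=q0 accept=q2 q0-a->q1 q0-b->q0 q1-a->q2 q1-b->q0 q2-a->q2 q2-b->q0

Remember how much of `aa` the current input suffix matches. State q0 means no match yet; q1 means the last symbol is `a`; q2 means the last 2 symbols are `aa`. Only q2 accepts. On a mismatch, fall back to the longest proper suffix that is still a prefix of `aa`.
A 3-state machine:
        a   b  
>  q0   q1  q0 
   q1   q2  q0 
 * q2   q2  q0 
(> = start, * = accepting)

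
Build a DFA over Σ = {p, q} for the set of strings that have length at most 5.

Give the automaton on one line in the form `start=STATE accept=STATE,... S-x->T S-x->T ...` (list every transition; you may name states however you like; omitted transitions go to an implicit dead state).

Count input length up to 6: every symbol moves from S0 toward S6, which means 'more than 5' and absorbs. Accept from {S0, S1, S2, S3, S4, S5}.
        p   q  
>* S0   S1  S1 
 * S1   S2  S2 
 * S2   S3  S3 
 * S3   S4  S4 
 * S4   S5  S5 
 * S5   S6  S6 
   S6   S6  S6 
(> = start, * = accepting)

start=S0 accept=S0,S1,S2,S3,S4,S5 S0-p->S1 S0-q->S1 S1-p->S2 S1-q->S2 S2-p->S3 S2-q->S3 S3-p->S4 S3-q->S4 S4-p->S5 S4-q->S5 S5-p->S6 S5-q->S6 S6-p->S6 S6-q->S6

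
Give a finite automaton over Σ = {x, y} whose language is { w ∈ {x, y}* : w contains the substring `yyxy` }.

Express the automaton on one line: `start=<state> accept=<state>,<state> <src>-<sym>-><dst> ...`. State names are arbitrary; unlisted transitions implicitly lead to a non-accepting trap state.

start=A accept=E A-x->A A-y->B B-x->A B-y->C C-x->D C-y->C D-x->A D-y->E E-x->E E-y->E

States A..D record the length of the longest prefix of `yyxy` that matches the current input suffix. Reaching E means `yyxy` has been seen, and we stay there forever. Accept from E.
       x  y 
>  A   A  B 
   B   A  C 
   C   D  C 
   D   A  E 
 * E   E  E 
(> = start, * = accepting)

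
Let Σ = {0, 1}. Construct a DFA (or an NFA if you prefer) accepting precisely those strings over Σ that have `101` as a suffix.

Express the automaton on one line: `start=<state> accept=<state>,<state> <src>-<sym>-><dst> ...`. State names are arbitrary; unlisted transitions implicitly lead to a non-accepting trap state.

start=S0 accept=S3 S0-0->S0 S0-1->S1 S1-0->S2 S1-1->S1 S2-0->S0 S2-1->S3 S3-0->S2 S3-1->S1

Let each state record the length of the longest suffix of the input read so far that is also a prefix of `101`. S1 means the last symbol is `1`; S2 means the last 2 symbols are `10`; S3 means the last 3 symbols are `101`. Accept only at S3, where the string currently ends in `101`.
A 4-state machine:
        0   1  
>  S0   S0  S1 
   S1   S2  S1 
   S2   S0  S3 
 * S3   S2  S1 
(> = start, * = accepting)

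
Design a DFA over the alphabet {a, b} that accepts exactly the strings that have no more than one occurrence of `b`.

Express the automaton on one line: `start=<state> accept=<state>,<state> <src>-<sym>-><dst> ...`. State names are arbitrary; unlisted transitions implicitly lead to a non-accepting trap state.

start=S0 accept=S0,S1 S0-a->S0 S0-b->S1 S1-a->S1 S1-b->S2 S2-a->S2 S2-b->S2

Only the number of `b`s matters, and only up to 2. Make a chain S0 → S1 → S2 advanced by each `b` (with S2 absorbing); every other symbol self-loops. The accepting set is {S0, S1}.
        a   b  
>* S0   S0  S1 
 * S1   S1  S2 
   S2   S2  S2 
(> = start, * = accepting)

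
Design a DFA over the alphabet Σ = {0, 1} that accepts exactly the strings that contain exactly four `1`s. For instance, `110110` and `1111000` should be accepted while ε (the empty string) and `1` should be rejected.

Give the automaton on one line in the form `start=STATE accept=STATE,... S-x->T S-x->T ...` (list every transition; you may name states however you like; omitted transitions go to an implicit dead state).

start=A accept=E A-0->A A-1->B B-0->B B-1->C C-0->C C-1->D D-0->D D-1->E E-0->E E-1->F F-0->F F-1->F

Only the number of `1`s matters, and only up to 5. Make a chain A → B → C → D → E → F advanced by each `1` (with F absorbing); every other symbol self-loops. The accepting set is {E}.
       0  1 
>  A   A  B 
   B   B  C 
   C   C  D 
   D   D  E 
 * E   E  F 
   F   F  F 
(> = start, * = accepting)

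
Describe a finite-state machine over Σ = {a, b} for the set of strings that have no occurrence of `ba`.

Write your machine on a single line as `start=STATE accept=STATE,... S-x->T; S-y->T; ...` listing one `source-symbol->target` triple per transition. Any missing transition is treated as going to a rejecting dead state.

This is the complement of 'contains `ba`'. Use the same substring-matching states — s0 through s2 holding how much of `ba` has just been matched — but flip the accepting set: everything except the trap s2 accepts.
A 3-state machine:
        a   b  
>* s0   s0  s1 
 * s1   s2  s1 
   s2   s2  s2 
(> = start, * = accepting)

start=s0; accept=s0,s1; s0-a->s0; s0-b->s1; s1-a->s2; s1-b->s1; s2-a->s2; s2-b->s2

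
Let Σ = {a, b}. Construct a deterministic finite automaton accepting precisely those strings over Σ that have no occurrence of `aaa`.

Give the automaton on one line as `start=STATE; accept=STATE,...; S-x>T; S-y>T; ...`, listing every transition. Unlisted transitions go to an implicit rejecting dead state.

start=S0; accept=S0,S1,S2; S0-a>S1; S0-b>S0; S1-a>S2; S1-b>S0; S2-a>S3; S2-b>S0; S3-a>S3; S3-b>S3

This is the complement of 'contains `aaa`'. Use the same substring-matching states — S0 through S3 holding how much of `aaa` has just been matched — but flip the accepting set: everything except the trap S3 accepts.
A 4-state machine:
        a   b  
>* S0   S1  S0 
 * S1   S2  S0 
 * S2   S3  S0 
   S3   S3  S3 
(> = start, * = accepting)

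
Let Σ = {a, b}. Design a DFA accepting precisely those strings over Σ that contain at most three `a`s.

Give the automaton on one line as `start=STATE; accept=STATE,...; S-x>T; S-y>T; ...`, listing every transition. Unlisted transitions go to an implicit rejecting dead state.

start=q0; accept=q0,q1,q2,q3; q0-a>q1; q0-b>q0; q1-a>q2; q1-b>q1; q2-a>q3; q2-b>q2; q3-a>q4; q3-b>q3; q4-a>q4; q4-b>q4

Count `a`s, saturating at 4: states q0 through q3 mean 0 through 3 `a`s seen; q4 means more than 3. Each `a` increments (capped at q4); other symbols loop. Accept from {q0, q1, q2, q3}.
A 5-state machine:
        a   b  
>* q0   q1  q0 
 * q1   q2  q1 
 * q2   q3  q2 
 * q3   q4  q3 
   q4   q4  q4 
(> = start, * = accepting)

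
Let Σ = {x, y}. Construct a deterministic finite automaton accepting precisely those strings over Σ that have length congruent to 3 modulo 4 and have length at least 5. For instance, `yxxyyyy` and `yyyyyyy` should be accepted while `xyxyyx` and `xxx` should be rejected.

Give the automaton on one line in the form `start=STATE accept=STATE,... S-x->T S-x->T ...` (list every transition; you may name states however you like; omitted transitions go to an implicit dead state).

Run two small machines in parallel and take their product. One (4 states) tracks the input length modulo 4; the other (7 states) tracks the input length, saturating at 6. Each combined state is a pair, one component from each; accept when both components accept. Equivalent product states are then merged.
        x   y  
>  s0   s1  s1 
   s1   s2  s2 
   s2   s3  s3 
   s3   s4  s4 
   s4   s5  s5 
   s5   s6  s6 
   s6   s7  s7 
 * s7   s4  s4 
(> = start, * = accepting)

start=s0 accept=s7 s0-x->s1 s0-y->s1 s1-x->s2 s1-y->s2 s2-x->s3 s2-y->s3 s3-x->s4 s3-y->s4 s4-x->s5 s4-y->s5 s5-x->s6 s5-y->s6 s6-x->s7 s6-y->s7 s7-x->s4 s7-y->s4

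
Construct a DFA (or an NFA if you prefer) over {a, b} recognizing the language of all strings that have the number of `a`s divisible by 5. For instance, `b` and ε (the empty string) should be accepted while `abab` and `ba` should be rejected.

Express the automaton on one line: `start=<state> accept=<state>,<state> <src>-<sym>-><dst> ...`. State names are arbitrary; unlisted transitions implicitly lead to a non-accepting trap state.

start=q0 accept=q0 q0-a->q1 q0-b->q0 q1-a->q2 q1-b->q1 q2-a->q3 q2-b->q2 q3-a->q4 q3-b->q3 q4-a->q0 q4-b->q4

Keep the running count of `a`s modulo 5: each `a` advances along the cycle q0 → q1 → q2 → q3 → q4 → q0 while other symbols loop. Accept at q0.
        a   b  
>* q0   q1  q0 
   q1   q2  q1 
   q2   q3  q2 
   q3   q4  q3 
   q4   q0  q4 
(> = start, * = accepting)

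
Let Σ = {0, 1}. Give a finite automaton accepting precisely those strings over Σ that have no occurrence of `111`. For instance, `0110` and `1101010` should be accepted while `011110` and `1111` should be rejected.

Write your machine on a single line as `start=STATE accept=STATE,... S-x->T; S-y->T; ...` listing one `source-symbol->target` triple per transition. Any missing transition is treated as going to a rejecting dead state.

start=q0; accept=q0,q1,q2; q0-0->q0; q0-1->q1; q1-0->q0; q1-1->q2; q2-0->q0; q2-1->q3; q3-0->q3; q3-1->q3

This is the complement of 'contains `111`'. Use the same substring-matching states — q0 through q3 holding how much of `111` has just been matched — but flip the accepting set: everything except the trap q3 accepts.
With 4 states:
        0   1  
>* q0   q0  q1 
 * q1   q0  q2 
 * q2   q0  q3 
   q3   q3  q3 
(> = start, * = accepting)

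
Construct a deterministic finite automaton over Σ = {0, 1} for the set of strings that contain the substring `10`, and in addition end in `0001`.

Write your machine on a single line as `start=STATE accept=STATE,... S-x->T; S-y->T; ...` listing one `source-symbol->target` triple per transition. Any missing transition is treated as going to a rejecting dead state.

Build one automaton per condition and run them in lockstep. One (3 states) tracks whether and how much of `10` has been seen; the other (5 states) tracks how much of the suffix `0001` has currently been matched. Each combined state is a pair, one component from each; accept when both components accept. Equivalent product states are then merged.
6 states suffice.
        0   1  
>  q0   q0  q1 
   q1   q2  q1 
   q2   q3  q1 
   q3   q4  q1 
   q4   q4  q5 
 * q5   q2  q1 
(> = start, * = accepting)

start=q0; accept=q5; q0-0->q0; q0-1->q1; q1-0->q2; q1-1->q1; q2-0->q3; q2-1->q1; q3-0->q4; q3-1->q1; q4-0->q4; q4-1->q5; q5-0->q2; q5-1->q1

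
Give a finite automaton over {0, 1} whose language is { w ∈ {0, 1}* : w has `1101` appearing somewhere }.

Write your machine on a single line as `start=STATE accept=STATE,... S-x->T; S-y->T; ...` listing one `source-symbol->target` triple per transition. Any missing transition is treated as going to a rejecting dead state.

States q0..q3 record the length of the longest prefix of `1101` that matches the current input suffix. Reaching q4 means `1101` has been seen, and we stay there forever. Accept from q4.
        0   1  
>  q0   q0  q1 
   q1   q0  q2 
   q2   q3  q2 
   q3   q0  q4 
 * q4   q4  q4 
(> = start, * = accepting)

start=q0; accept=q4; q0-0->q0; q0-1->q1; q1-0->q0; q1-1->q2; q2-0->q3; q2-1->q2; q3-0->q0; q3-1->q4; q4-0->q4; q4-1->q4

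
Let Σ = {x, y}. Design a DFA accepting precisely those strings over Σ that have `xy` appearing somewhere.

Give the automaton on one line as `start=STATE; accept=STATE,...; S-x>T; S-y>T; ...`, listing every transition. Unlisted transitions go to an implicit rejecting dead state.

start=q0; accept=q2; q0-x>q1; q0-y>q0; q1-x>q1; q1-y>q2; q2-x>q2; q2-y>q2

Track how much of `xy` has been matched so far: state q0 is no progress, q2 is the absorbing accept state reached once `xy` has occurred. Intermediate states record partial matches; on a mismatch, fall back to the longest reusable overlap.
With 3 states:
        x   y  
>  q0   q1  q0 
   q1   q1  q2 
 * q2   q2  q2 
(> = start, * = accepting)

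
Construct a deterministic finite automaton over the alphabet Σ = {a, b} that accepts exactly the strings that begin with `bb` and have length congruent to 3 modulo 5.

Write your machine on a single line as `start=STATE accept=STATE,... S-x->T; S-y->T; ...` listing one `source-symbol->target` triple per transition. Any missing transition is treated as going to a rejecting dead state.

Build one automaton per condition and run them in lockstep. One (4 states) tracks whether the input so far still matches the prefix `bb`; the other (5 states) tracks the input length modulo 5. Each combined state is a pair, one component from each; accept when both components accept. After merging equivalent states the machine shrinks.
An 8-state machine:
        a   b  
>  q0   q1  q2 
   q1   q1  q1 
   q2   q1  q3 
   q3   q4  q4 
 * q4   q5  q5 
   q5   q6  q6 
   q6   q7  q7 
   q7   q3  q3 
(> = start, * = accepting)

start=q0; accept=q4; q0-a->q1; q0-b->q2; q1-a->q1; q1-b->q1; q2-a->q1; q2-b->q3; q3-a->q4; q3-b->q4; q4-a->q5; q4-b->q5; q5-a->q6; q5-b->q6; q6-a->q7; q6-b->q7; q7-a->q3; q7-b->q3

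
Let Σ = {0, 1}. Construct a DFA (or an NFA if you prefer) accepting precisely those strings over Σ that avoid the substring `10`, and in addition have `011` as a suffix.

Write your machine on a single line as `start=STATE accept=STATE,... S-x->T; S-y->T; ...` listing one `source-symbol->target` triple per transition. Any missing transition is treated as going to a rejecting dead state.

Handle the two conditions separately and then intersect. One (3 states) tracks partial matches of the forbidden pattern `10`; the other (4 states) tracks how much of the suffix `011` has currently been matched. Each combined state is a pair, one component from each; accept when both components accept. Minimizing collapses redundant product states.
5 states suffice.
        0   1  
>  q0   q1  q2 
   q1   q1  q3 
   q2   q2  q2 
   q3   q2  q4 
 * q4   q2  q2 
(> = start, * = accepting)

start=q0; accept=q4; q0-0->q1; q0-1->q2; q1-0->q1; q1-1->q3; q2-0->q2; q2-1->q2; q3-0->q2; q3-1->q4; q4-0->q2; q4-1->q2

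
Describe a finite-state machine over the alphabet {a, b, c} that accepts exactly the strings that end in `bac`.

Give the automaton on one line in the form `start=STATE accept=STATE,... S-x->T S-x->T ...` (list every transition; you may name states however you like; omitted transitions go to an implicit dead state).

start=q0 accept=q3 q0-a->q0 q0-b->q1 q0-c->q0 q1-a->q2 q1-b->q1 q1-c->q0 q2-a->q0 q2-b->q1 q2-c->q3 q3-a->q0 q3-b->q1 q3-c->q0

Remember how much of `bac` the current input suffix matches. State q0 means no match yet; q1 means the last symbol is `b`; q2 means the last 2 symbols are `ba`; q3 means the last 3 symbols are `bac`. Only q3 accepts. On a mismatch, fall back to the longest proper suffix that is still a prefix of `bac`.
With 4 states:
        a   b   c  
>  q0   q0  q1  q0 
   q1   q2  q1  q0 
   q2   q0  q1  q3 
 * q3   q0  q1  q0 
(> = start, * = accepting)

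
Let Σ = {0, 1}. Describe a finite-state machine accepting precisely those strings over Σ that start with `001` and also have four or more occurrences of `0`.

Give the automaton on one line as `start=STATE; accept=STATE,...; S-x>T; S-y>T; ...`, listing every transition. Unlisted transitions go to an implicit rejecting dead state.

start=q0; accept=q6; q0-0>q1; q0-1>q2; q1-0>q3; q1-1>q2; q2-0>q2; q2-1>q2; q3-0>q2; q3-1>q4; q4-0>q5; q4-1>q4; q5-0>q6; q5-1>q5; q6-0>q6; q6-1>q6

Handle the two conditions separately and then intersect. One (5 states) tracks whether the input so far still matches the prefix `001`; the other (6 states) tracks the count of `0`s, saturating at 5. Each combined state is a pair, one component from each; accept when both components accept. Minimizing collapses redundant product states.
With 7 states:
        0   1  
>  q0   q1  q2 
   q1   q3  q2 
   q2   q2  q2 
   q3   q2  q4 
   q4   q5  q4 
   q5   q6  q5 
 * q6   q6  q6 
(> = start, * = accepting)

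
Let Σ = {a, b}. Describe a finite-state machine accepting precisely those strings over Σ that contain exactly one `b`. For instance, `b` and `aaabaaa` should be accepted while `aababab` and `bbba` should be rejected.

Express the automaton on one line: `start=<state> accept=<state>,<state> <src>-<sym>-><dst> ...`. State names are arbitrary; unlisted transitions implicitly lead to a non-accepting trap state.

start=S0 accept=S1 S0-a->S0 S0-b->S1 S1-a->S1 S1-b->S2 S2-a->S2 S2-b->S2

Count `b`s, saturating at 2: state S0 means no `b` yet, S1 means one `b` seen, S2 means more than one. Each `b` increments (capped at S2); other symbols loop. Accept from {S1}.
        a   b  
>  S0   S0  S1 
 * S1   S1  S2 
   S2   S2  S2 
(> = start, * = accepting)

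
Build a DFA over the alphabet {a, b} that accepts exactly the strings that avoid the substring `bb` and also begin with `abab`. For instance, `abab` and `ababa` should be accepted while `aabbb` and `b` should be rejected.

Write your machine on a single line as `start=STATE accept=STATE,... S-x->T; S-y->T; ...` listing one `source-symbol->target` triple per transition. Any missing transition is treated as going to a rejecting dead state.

Build one automaton per condition and run them in lockstep. One (3 states) tracks partial matches of the forbidden pattern `bb`; the other (6 states) tracks whether the input so far still matches the prefix `abab`. Each combined state is a pair, one component from each; accept when both components accept.
A 10-state machine:
        a   b  
>  S0   S1  S2 
   S1   S3  S4 
   S2   S3  S5 
   S3   S3  S2 
   S4   S6  S5 
   S5   S5  S5 
   S6   S3  S7 
 * S7   S8  S9 
 * S8   S8  S7 
   S9   S9  S9 
(> = start, * = accepting)

start=S0; accept=S7,S8; S0-a->S1; S0-b->S2; S1-a->S3; S1-b->S4; S2-a->S3; S2-b->S5; S3-a->S3; S3-b->S2; S4-a->S6; S4-b->S5; S5-a->S5; S5-b->S5; S6-a->S3; S6-b->S7; S7-a->S8; S7-b->S9; S8-a->S8; S8-b->S7; S9-a->S9; S9-b->S9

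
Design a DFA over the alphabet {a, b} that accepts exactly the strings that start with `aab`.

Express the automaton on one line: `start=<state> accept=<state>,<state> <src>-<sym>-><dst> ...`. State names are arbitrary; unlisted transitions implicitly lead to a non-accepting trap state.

start=S0 accept=S3 S0-a->S1 S0-b->S4 S1-a->S2 S1-b->S4 S2-a->S4 S2-b->S3 S3-a->S3 S3-b->S3 S4-a->S4 S4-b->S4

Check the first 3 symbols one by one: S0 through S2 record how many have matched `aab` so far; any wrong symbol goes to the dead state S4. After all 3 match we enter the accepting sink S3.
5 states suffice.
        a   b  
>  S0   S1  S4 
   S1   S2  S4 
   S2   S4  S3 
 * S3   S3  S3 
   S4   S4  S4 
(> = start, * = accepting)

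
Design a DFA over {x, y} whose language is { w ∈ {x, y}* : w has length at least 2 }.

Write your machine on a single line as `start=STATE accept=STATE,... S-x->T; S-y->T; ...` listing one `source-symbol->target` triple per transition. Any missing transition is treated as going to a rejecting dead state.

start=q0; accept=q2,q3; q0-x->q1; q0-y->q1; q1-x->q2; q1-y->q2; q2-x->q3; q2-y->q3; q3-x->q3; q3-y->q3

We only need to distinguish lengths 0, 1, …, 2, and '>2'. Chain q0 → q1 → q2 → q3 on every symbol, with q3 looping. Accepting states: {q2, q3}.
With 4 states:
        x   y  
>  q0   q1  q1 
   q1   q2  q2 
 * q2   q3  q3 
 * q3   q3  q3 
(> = start, * = accepting)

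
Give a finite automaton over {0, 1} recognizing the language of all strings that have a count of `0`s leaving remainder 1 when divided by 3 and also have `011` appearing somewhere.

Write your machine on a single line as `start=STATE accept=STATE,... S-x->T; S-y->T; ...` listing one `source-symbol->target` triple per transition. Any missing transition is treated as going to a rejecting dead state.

start=S0; accept=S6; S0-0->S1; S0-1->S0; S1-0->S2; S1-1->S3; S2-0->S4; S2-1->S5; S3-0->S2; S3-1->S6; S4-0->S1; S4-1->S7; S5-0->S4; S5-1->S8; S6-0->S8; S6-1->S6; S7-0->S1; S7-1->S9; S8-0->S9; S8-1->S8; S9-0->S6; S9-1->S9

Handle the two conditions separately and then intersect. One (3 states) tracks the count of `0`s modulo 3; the other (4 states) tracks whether and how much of `011` has been seen. Each combined state is a pair, one component from each; accept when both components accept.
With 10 states:
        0   1  
>  S0   S1  S0 
   S1   S2  S3 
   S2   S4  S5 
   S3   S2  S6 
   S4   S1  S7 
   S5   S4  S8 
 * S6   S8  S6 
   S7   S1  S9 
   S8   S9  S8 
   S9   S6  S9 
(> = start, * = accepting)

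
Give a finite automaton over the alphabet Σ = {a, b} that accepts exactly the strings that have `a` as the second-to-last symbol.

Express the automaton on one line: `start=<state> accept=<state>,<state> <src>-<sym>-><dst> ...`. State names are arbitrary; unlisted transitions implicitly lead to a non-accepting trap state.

A DFA must remember the last 2 symbols (since which symbol is second-to-last isn't known until the input ends). Use one state per possible window of the last ≤2 symbols; accept from those whose window starts with `a`.
        a   b  
>  q0   q1  q2 
   q1   q3  q4 
   q2   q5  q6 
 * q3   q3  q4 
 * q4   q5  q6 
   q5   q3  q4 
   q6   q5  q6 
(> = start, * = accepting)

start=q0 accept=q3,q4 q0-a->q1 q0-b->q2 q1-a->q3 q1-b->q4 q2-a->q5 q2-b->q6 q3-a->q3 q3-b->q4 q4-a->q5 q4-b->q6 q5-a->q3 q5-b->q4 q6-a->q5 q6-b->q6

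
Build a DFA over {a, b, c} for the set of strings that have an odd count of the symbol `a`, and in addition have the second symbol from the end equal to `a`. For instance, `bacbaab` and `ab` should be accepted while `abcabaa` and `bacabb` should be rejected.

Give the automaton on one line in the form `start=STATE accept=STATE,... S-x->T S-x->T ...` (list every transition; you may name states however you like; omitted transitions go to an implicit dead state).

start=q0 accept=q5,q6,q13 q0-a->q1 q0-b->q2 q0-c->q3 q1-a->q4 q1-b->q5 q1-c->q6 q2-a->q7 q2-b->q8 q2-c->q9 q3-a->q10 q3-b->q11 q3-c->q12 q4-a->q13 q4-b->q14 q4-c->q15 q5-a->q16 q5-b->q17 q5-c->q18 q6-a->q19 q6-b->q20 q6-c->q21 q7-a->q4 q7-b->q5 q7-c->q6 q8-a->q7 q8-b->q8 q8-c->q9 q9-a->q10 q9-b->q11 q9-c->q12 q10-a->q4 q10-b->q5 q10-c->q6 q11-a->q7 q11-b->q8 q11-c->q9 q12-a->q10 q12-b->q11 q12-c->q12 q13-a->q4 q13-b->q5 q13-c->q6 q14-a->q7 q14-b->q8 q14-c->q9 q15-a->q10 q15-b->q11 q15-c->q12 q16-a->q13 q16-b->q14 q16-c->q15 q17-a->q16 q17-b->q17 q17-c->q18 q18-a->q19 q18-b->q20 q18-c->q21 q19-a->q13 q19-b->q14 q19-c->q15 q20-a->q16 q20-b->q17 q20-c->q18 q21-a->q19 q21-b->q20 q21-c->q21

Run two small machines in parallel and take their product. The first has 2 states tracking the count of `a`s modulo 2; the second has 13 states tracking the last 2 symbols read. A product state is a pair (one from each), accepting exactly when both do.
A 22-state machine:
          a    b    c  
>  q0     q1   q2   q3 
   q1     q4   q5   q6 
   q2     q7   q8   q9 
   q3    q10  q11  q12 
   q4    q13  q14  q15 
 * q5    q16  q17  q18 
 * q6    q19  q20  q21 
   q7     q4   q5   q6 
   q8     q7   q8   q9 
   q9    q10  q11  q12 
   q10    q4   q5   q6 
   q11    q7   q8   q9 
   q12   q10  q11  q12 
 * q13    q4   q5   q6 
   q14    q7   q8   q9 
   q15   q10  q11  q12 
   q16   q13  q14  q15 
   q17   q16  q17  q18 
   q18   q19  q20  q21 
   q19   q13  q14  q15 
   q20   q16  q17  q18 
   q21   q19  q20  q21 
(> = start, * = accepting)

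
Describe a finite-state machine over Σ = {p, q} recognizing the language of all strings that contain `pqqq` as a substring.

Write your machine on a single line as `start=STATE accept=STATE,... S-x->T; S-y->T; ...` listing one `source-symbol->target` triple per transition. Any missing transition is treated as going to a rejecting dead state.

States s0..s3 record the length of the longest prefix of `pqqq` that matches the current input suffix. Reaching s4 means `pqqq` has been seen, and we stay there forever. Accept from s4.
A 5-state machine:
        p   q  
>  s0   s1  s0 
   s1   s1  s2 
   s2   s1  s3 
   s3   s1  s4 
 * s4   s4  s4 
(> = start, * = accepting)

start=s0; accept=s4; s0-p->s1; s0-q->s0; s1-p->s1; s1-q->s2; s2-p->s1; s2-q->s3; s3-p->s1; s3-q->s4; s4-p->s4; s4-q->s4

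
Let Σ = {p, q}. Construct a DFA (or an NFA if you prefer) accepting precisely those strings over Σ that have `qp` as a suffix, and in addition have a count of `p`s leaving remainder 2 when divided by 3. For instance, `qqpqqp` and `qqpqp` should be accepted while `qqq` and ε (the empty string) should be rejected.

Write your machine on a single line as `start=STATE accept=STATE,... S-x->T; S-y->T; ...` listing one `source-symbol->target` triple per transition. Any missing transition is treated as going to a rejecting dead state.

start=S0; accept=S7; S0-p->S1; S0-q->S2; S1-p->S3; S1-q->S4; S2-p->S5; S2-q->S2; S3-p->S0; S3-q->S6; S4-p->S7; S4-q->S4; S5-p->S3; S5-q->S4; S6-p->S8; S6-q->S6; S7-p->S0; S7-q->S6; S8-p->S1; S8-q->S2

Handle the two conditions separately and then intersect. One (3 states) tracks how much of the suffix `qp` has currently been matched; the other (3 states) tracks the count of `p`s modulo 3. Each combined state is a pair, one component from each; accept when both components accept.
A 9-state machine:
        p   q  
>  S0   S1  S2 
   S1   S3  S4 
   S2   S5  S2 
   S3   S0  S6 
   S4   S7  S4 
   S5   S3  S4 
   S6   S8  S6 
 * S7   S0  S6 
   S8   S1  S2 
(> = start, * = accepting)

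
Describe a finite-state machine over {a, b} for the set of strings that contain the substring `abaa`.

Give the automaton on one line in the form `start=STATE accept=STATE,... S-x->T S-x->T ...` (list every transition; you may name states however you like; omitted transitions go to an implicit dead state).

Track how much of `abaa` has been matched so far: state S0 is no progress, S4 is the absorbing accept state reached once `abaa` has occurred. Intermediate states record partial matches; on a mismatch, fall back to the longest reusable overlap.
With 5 states:
        a   b  
>  S0   S1  S0 
   S1   S1  S2 
   S2   S3  S0 
   S3   S4  S2 
 * S4   S4  S4 
(> = start, * = accepting)

start=S0 accept=S4 S0-a->S1 S0-b->S0 S1-a->S1 S1-b->S2 S2-a->S3 S2-b->S0 S3-a->S4 S3-b->S2 S4-a->S4 S4-b->S4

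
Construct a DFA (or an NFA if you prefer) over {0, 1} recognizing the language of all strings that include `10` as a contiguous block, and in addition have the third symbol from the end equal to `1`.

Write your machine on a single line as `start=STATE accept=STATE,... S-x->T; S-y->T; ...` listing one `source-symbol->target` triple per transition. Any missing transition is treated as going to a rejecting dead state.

start=S0; accept=S4,S5,S6,S10; S0-0->S0; S0-1->S1; S1-0->S2; S1-1->S3; S2-0->S4; S2-1->S5; S3-0->S6; S3-1->S3; S4-0->S7; S4-1->S8; S5-0->S2; S5-1->S9; S6-0->S4; S6-1->S5; S7-0->S7; S7-1->S8; S8-0->S2; S8-1->S9; S9-0->S6; S9-1->S10; S10-0->S6; S10-1->S10

Handle the two conditions separately and then intersect. One (3 states) tracks whether and how much of `10` has been seen; the other (15 states) tracks the last 3 symbols read. Each combined state is a pair, one component from each; accept when both components accept. After merging equivalent states the machine shrinks.
An 11-state machine:
          0    1  
>  S0     S0   S1 
   S1     S2   S3 
   S2     S4   S5 
   S3     S6   S3 
 * S4     S7   S8 
 * S5     S2   S9 
 * S6     S4   S5 
   S7     S7   S8 
   S8     S2   S9 
   S9     S6  S10 
 * S10    S6  S10 
(> = start, * = accepting)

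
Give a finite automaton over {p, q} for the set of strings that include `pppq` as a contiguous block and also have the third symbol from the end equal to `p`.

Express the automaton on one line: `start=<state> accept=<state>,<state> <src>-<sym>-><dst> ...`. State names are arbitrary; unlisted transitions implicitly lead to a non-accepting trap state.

start=S0 accept=S15,S16,S17,S22 S0-p->S1 S0-q->S2 S1-p->S3 S1-q->S4 S2-p->S5 S2-q->S6 S3-p->S7 S3-q->S8 S4-p->S9 S4-q->S10 S5-p->S11 S5-q->S12 S6-p->S13 S6-q->S14 S7-p->S7 S7-q->S15 S8-p->S9 S8-q->S10 S9-p->S11 S9-q->S12 S10-p->S13 S10-q->S14 S11-p->S7 S11-q->S8 S12-p->S9 S12-q->S10 S13-p->S11 S13-q->S12 S14-p->S13 S14-q->S14 S15-p->S16 S15-q->S17 S16-p->S18 S16-q->S19 S17-p->S20 S17-q->S21 S18-p->S22 S18-q->S15 S19-p->S16 S19-q->S17 S20-p->S18 S20-q->S19 S21-p->S20 S21-q->S21 S22-p->S22 S22-q->S15

Run two small machines in parallel and take their product. The first has 5 states tracking whether and how much of `pppq` has been seen; the second has 15 states tracking the last 3 symbols read. A product state is a pair (one from each), accepting exactly when both do.
23 states suffice.
          p    q  
>  S0     S1   S2 
   S1     S3   S4 
   S2     S5   S6 
   S3     S7   S8 
   S4     S9  S10 
   S5    S11  S12 
   S6    S13  S14 
   S7     S7  S15 
   S8     S9  S10 
   S9    S11  S12 
   S10   S13  S14 
   S11    S7   S8 
   S12    S9  S10 
   S13   S11  S12 
   S14   S13  S14 
 * S15   S16  S17 
 * S16   S18  S19 
 * S17   S20  S21 
   S18   S22  S15 
   S19   S16  S17 
   S20   S18  S19 
   S21   S20  S21 
 * S22   S22  S15 
(> = start, * = accepting)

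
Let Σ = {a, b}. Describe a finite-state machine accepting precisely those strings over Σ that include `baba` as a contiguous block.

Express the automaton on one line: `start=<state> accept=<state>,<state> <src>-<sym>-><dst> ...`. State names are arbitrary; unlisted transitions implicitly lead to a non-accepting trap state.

Track how much of `baba` has been matched so far: state S0 is no progress, S4 is the absorbing accept state reached once `baba` has occurred. Intermediate states record partial matches; on a mismatch, fall back to the longest reusable overlap.
        a   b  
>  S0   S0  S1 
   S1   S2  S1 
   S2   S0  S3 
   S3   S4  S1 
 * S4   S4  S4 
(> = start, * = accepting)

start=S0 accept=S4 S0-a->S0 S0-b->S1 S1-a->S2 S1-b->S1 S2-a->S0 S2-b->S3 S3-a->S4 S3-b->S1 S4-a->S4 S4-b->S4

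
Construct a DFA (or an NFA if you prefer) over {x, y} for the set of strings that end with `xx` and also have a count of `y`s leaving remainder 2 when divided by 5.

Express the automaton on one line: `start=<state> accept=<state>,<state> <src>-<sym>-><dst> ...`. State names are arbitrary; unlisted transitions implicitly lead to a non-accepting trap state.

start=q0 accept=q9 q0-x->q1 q0-y->q2 q1-x->q3 q1-y->q2 q2-x->q4 q2-y->q5 q3-x->q3 q3-y->q2 q4-x->q6 q4-y->q5 q5-x->q7 q5-y->q8 q6-x->q6 q6-y->q5 q7-x->q9 q7-y->q8 q8-x->q10 q8-y->q11 q9-x->q9 q9-y->q8 q10-x->q12 q10-y->q11 q11-x->q13 q11-y->q0 q12-x->q12 q12-y->q11 q13-x->q14 q13-y->q0 q14-x->q14 q14-y->q0

Build one automaton per condition and run them in lockstep. One (3 states) tracks how much of the suffix `xx` has currently been matched; the other (5 states) tracks the count of `y`s modulo 5. Each combined state is a pair, one component from each; accept when both components accept.
A 15-state machine:
          x    y  
>  q0     q1   q2 
   q1     q3   q2 
   q2     q4   q5 
   q3     q3   q2 
   q4     q6   q5 
   q5     q7   q8 
   q6     q6   q5 
   q7     q9   q8 
   q8    q10  q11 
 * q9     q9   q8 
   q10   q12  q11 
   q11   q13   q0 
   q12   q12  q11 
   q13   q14   q0 
   q14   q14   q0 
(> = start, * = accepting)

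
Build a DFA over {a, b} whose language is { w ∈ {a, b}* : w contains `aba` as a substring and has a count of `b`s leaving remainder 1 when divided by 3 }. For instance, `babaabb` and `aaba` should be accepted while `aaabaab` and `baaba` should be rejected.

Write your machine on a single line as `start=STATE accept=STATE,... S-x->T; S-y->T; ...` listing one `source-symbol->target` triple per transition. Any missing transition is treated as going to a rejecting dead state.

Run two small machines in parallel and take their product. The first has 4 states tracking whether and how much of `aba` has been seen; the second has 3 states tracking the count of `b`s modulo 3. A product state is a pair (one from each), accepting exactly when both do.
A 12-state machine:
          a    b  
>  S0     S1   S2 
   S1     S1   S3 
   S2     S4   S5 
   S3     S6   S5 
   S4     S4   S7 
   S5     S8   S0 
 * S6     S6   S9 
   S7     S9   S0 
   S8     S8  S10 
   S9     S9  S11 
   S10   S11   S2 
   S11   S11   S6 
(> = start, * = accepting)

start=S0; accept=S6; S0-a->S1; S0-b->S2; S1-a->S1; S1-b->S3; S2-a->S4; S2-b->S5; S3-a->S6; S3-b->S5; S4-a->S4; S4-b->S7; S5-a->S8; S5-b->S0; S6-a->S6; S6-b->S9; S7-a->S9; S7-b->S0; S8-a->S8; S8-b->S10; S9-a->S9; S9-b->S11; S10-a->S11; S10-b->S2; S11-a->S11; S11-b->S6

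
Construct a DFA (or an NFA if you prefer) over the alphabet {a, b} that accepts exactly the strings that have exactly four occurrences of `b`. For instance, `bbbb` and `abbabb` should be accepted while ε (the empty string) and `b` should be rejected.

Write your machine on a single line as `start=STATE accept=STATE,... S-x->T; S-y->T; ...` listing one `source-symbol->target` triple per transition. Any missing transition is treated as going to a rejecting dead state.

Count `b`s, saturating at 5: states q0 through q4 mean 0 through 4 `b`s seen; q5 means more than 4. Each `b` increments (capped at q5); other symbols loop. Accept from {q4}.
        a   b  
>  q0   q0  q1 
   q1   q1  q2 
   q2   q2  q3 
   q3   q3  q4 
 * q4   q4  q5 
   q5   q5  q5 
(> = start, * = accepting)

start=q0; accept=q4; q0-a->q0; q0-b->q1; q1-a->q1; q1-b->q2; q2-a->q2; q2-b->q3; q3-a->q3; q3-b->q4; q4-a->q4; q4-b->q5; q5-a->q5; q5-b->q5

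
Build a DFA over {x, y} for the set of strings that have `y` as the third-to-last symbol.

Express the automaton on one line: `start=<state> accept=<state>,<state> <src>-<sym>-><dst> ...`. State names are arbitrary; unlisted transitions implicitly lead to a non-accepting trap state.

start=A accept=L,M,N,O A-x->B A-y->C B-x->D B-y->E C-x->F C-y->G D-x->H D-y->I E-x->J E-y->K F-x->L F-y->M G-x->N G-y->O H-x->H H-y->I I-x->J I-y->K J-x->L J-y->M K-x->N K-y->O L-x->H L-y->I M-x->J M-y->K N-x->L N-y->M O-x->N O-y->O

Because acceptance depends on a position counted from the end, the machine has to buffer the most recent 3 symbols. Make each state the string of the last up-to-3 symbols read; on input `x` shift the window left and append `x`. Accept when the buffered window has length 3 and begins with `y`.
       x  y 
>  A   B  C 
   B   D  E 
   C   F  G 
   D   H  I 
   E   J  K 
   F   L  M 
   G   N  O 
   H   H  I 
   I   J  K 
   J   L  M 
   K   N  O 
 * L   H  I 
 * M   J  K 
 * N   L  M 
 * O   N  O 
(> = start, * = accepting)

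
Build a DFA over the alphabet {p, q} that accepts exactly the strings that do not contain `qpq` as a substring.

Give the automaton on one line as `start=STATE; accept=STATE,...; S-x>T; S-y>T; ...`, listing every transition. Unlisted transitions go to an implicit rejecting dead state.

Track partial matches of the forbidden pattern `qpq`. State D is a dead state reached once `qpq` has occurred; every other state accepts. A means no part of `qpq` is currently matched.
A 4-state machine:
       p  q 
>* A   A  B 
 * B   C  B 
 * C   A  D 
   D   D  D 
(> = start, * = accepting)

start=A; accept=A,B,C; A-p>A; A-q>B; B-p>C; B-q>B; C-p>A; C-q>D; D-p>D; D-q>D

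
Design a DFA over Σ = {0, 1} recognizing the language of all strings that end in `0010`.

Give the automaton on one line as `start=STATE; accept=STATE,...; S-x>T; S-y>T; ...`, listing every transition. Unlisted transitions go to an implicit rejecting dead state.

start=q0; accept=q4; q0-0>q1; q0-1>q0; q1-0>q2; q1-1>q0; q2-0>q2; q2-1>q3; q3-0>q4; q3-1>q0; q4-0>q2; q4-1>q0

Let each state record the length of the longest suffix of the input read so far that is also a prefix of `0010`. q1 means the last symbol is `0`; q2 means the last 2 symbols are `00`; q3 means the last 3 symbols are `001`; q4 means the last 4 symbols are `0010`. Accept only at q4, where the string currently ends in `0010`.
With 5 states:
        0   1  
>  q0   q1  q0 
   q1   q2  q0 
   q2   q2  q3 
   q3   q4  q0 
 * q4   q2  q0 
(> = start, * = accepting)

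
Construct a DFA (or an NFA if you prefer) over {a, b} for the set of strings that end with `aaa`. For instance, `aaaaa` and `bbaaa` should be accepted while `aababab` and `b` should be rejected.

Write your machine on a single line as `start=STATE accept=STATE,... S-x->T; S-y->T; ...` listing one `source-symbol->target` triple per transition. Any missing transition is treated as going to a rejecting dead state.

start=s0; accept=s3; s0-a->s1; s0-b->s0; s1-a->s2; s1-b->s0; s2-a->s3; s2-b->s0; s3-a->s3; s3-b->s0

Remember how much of `aaa` the current input suffix matches. State s0 means no match yet; s1 means the last symbol is `a`; s2 means the last 2 symbols are `aa`; s3 means the last 3 symbols are `aaa`. Only s3 accepts. On a mismatch, fall back to the longest proper suffix that is still a prefix of `aaa`.
A 4-state machine:
        a   b  
>  s0   s1  s0 
   s1   s2  s0 
   s2   s3  s0 
 * s3   s3  s0 
(> = start, * = accepting)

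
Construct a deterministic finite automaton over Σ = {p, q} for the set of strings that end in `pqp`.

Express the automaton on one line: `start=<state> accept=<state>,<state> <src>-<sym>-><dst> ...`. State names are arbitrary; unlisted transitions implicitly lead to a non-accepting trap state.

Let each state record the length of the longest suffix of the input read so far that is also a prefix of `pqp`. s1 means the last symbol is `p`; s2 means the last 2 symbols are `pq`; s3 means the last 3 symbols are `pqp`. Accept only at s3, where the string currently ends in `pqp`.
With 4 states:
        p   q  
>  s0   s1  s0 
   s1   s1  s2 
   s2   s3  s0 
 * s3   s1  s2 
(> = start, * = accepting)

start=s0 accept=s3 s0-p->s1 s0-q->s0 s1-p->s1 s1-q->s2 s2-p->s3 s2-q->s0 s3-p->s1 s3-q->s2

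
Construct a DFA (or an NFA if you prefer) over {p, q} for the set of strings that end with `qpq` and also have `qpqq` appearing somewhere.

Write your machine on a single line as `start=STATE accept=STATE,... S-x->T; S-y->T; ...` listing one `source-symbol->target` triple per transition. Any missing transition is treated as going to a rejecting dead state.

start=A; accept=H; A-p->A; A-q->B; B-p->C; B-q->B; C-p->A; C-q->D; D-p->C; D-q->E; E-p->F; E-q->E; F-p->G; F-q->H; G-p->G; G-q->E; H-p->F; H-q->E

Run two small machines in parallel and take their product. One (4 states) tracks how much of the suffix `qpq` has currently been matched; the other (5 states) tracks whether and how much of `qpqq` has been seen. Each combined state is a pair, one component from each; accept when both components accept.
8 states suffice.
       p  q 
>  A   A  B 
   B   C  B 
   C   A  D 
   D   C  E 
   E   F  E 
   F   G  H 
   G   G  E 
 * H   F  E 
(> = start, * = accepting)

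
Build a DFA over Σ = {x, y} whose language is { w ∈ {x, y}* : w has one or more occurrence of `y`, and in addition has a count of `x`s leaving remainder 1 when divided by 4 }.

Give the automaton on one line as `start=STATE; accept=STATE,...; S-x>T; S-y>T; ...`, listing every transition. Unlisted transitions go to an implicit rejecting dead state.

start=S0; accept=S4,S8; S0-x>S1; S0-y>S2; S1-x>S3; S1-y>S4; S2-x>S4; S2-y>S5; S3-x>S6; S3-y>S7; S4-x>S7; S4-y>S8; S5-x>S8; S5-y>S5; S6-x>S0; S6-y>S9; S7-x>S9; S7-y>S10; S8-x>S10; S8-y>S8; S9-x>S2; S9-y>S11; S10-x>S11; S10-y>S10; S11-x>S5; S11-y>S11

Handle the two conditions separately and then intersect. The first has 3 states tracking the count of `y`s, saturating at 2; the second has 4 states tracking the count of `x`s modulo 4. A product state is a pair (one from each), accepting exactly when both do.
With 12 states:
          x    y  
>  S0     S1   S2 
   S1     S3   S4 
   S2     S4   S5 
   S3     S6   S7 
 * S4     S7   S8 
   S5     S8   S5 
   S6     S0   S9 
   S7     S9  S10 
 * S8    S10   S8 
   S9     S2  S11 
   S10   S11  S10 
   S11    S5  S11 
(> = start, * = accepting)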